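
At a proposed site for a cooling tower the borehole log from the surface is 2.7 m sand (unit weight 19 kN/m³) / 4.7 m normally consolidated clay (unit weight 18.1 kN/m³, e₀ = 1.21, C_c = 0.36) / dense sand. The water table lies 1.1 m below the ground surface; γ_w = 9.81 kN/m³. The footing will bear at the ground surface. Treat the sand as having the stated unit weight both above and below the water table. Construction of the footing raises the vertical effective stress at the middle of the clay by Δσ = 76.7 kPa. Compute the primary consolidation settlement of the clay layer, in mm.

Mid-depth of clay below the ground surface: z = 2.7 + 4.7/2 = 5.05 m.
Total vertical stress at mid-clay: σ_v = 19×2.7 + 18.1×2.35 = 93.835 kPa.
Pore pressure: u = 9.81×(5.05 − 1.1) = 38.75 kPa.
Initial effective stress: σ'_0 = σ_v − u = 93.835 − 38.75 = 55.085 kPa.
Final effective stress: σ'_f = σ'_0 + Δσ = 55.085 + 76.7 = 131.78 kPa.
Normally consolidated clay, so the full stress increment lies on the virgin compression line:
S_c = C_c·H/(1+e₀)·log₁₀(σ'_f/σ'_0) = 0.36×4.7/(1+1.21)×log₁₀(131.78/55.085)
    = 0.76561 × 0.37882 = 0.29 m

S_c ≈ 290 mm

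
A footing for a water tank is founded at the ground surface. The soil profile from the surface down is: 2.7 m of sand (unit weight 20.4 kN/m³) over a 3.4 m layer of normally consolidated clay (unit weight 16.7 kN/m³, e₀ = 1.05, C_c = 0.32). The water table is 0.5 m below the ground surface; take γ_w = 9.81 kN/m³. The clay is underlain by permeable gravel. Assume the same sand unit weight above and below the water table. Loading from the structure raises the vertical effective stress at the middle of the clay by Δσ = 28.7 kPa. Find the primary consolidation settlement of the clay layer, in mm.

Mid-depth of clay below the ground surface: z = 2.7 + 3.4/2 = 4.4 m.
Total vertical stress at mid-clay: σ_v = 20.4×2.7 + 16.7×1.7 = 83.47 kPa.
Pore pressure: u = 9.81×(4.4 − 0.5) = 38.259 kPa.
Initial effective stress: σ'_0 = σ_v − u = 83.47 − 38.259 = 45.211 kPa.
Final effective stress: σ'_f = σ'_0 + Δσ = 45.211 + 28.7 = 73.911 kPa.
Normally consolidated clay, so the full stress increment lies on the virgin compression line:
S_c = C_c·H/(1+e₀)·log₁₀(σ'_f/σ'_0) = 0.32×3.4/(1+1.05)×log₁₀(73.911/45.211)
    = 0.53073 × 0.21346 = 0.1133 m

S_c ≈ 113 mm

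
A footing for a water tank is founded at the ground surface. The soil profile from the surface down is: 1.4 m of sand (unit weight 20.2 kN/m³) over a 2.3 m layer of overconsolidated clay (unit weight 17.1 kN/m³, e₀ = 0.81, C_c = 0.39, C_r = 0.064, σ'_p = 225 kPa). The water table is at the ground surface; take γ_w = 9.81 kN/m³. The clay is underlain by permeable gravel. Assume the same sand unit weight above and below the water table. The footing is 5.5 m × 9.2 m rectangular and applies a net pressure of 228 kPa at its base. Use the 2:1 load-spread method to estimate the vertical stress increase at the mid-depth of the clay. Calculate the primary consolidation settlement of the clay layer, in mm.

Mid-depth of clay below the ground surface: z = 1.4 + 2.3/2 = 2.55 m.
Total vertical stress at mid-clay: σ_v = 20.2×1.4 + 17.1×1.15 = 47.945 kPa.
Pore pressure: u = 9.81×(2.55 − 0) = 25.015 kPa.
Initial effective stress: σ'_0 = σ_v − u = 47.945 − 25.015 = 22.93 kPa.
Stress increase at mid-clay by the 2:1 spreading method:
Δσ = qBL/((B+z)(L+z)) = 228×5.5×9.2/((5.5+2.55)(9.2+2.55)) = 121.97 kPa
Final effective stress: σ'_f = 22.93 + 121.97 = 144.9 kPa.
σ'_f = 144.9 ≤ σ'_p = 225 kPa, so the clay remains overconsolidated and only the recompression index applies:
S_c = C_r·H/(1+e₀)·log₁₀(σ'_f/σ'_0) = 0.064×2.3/1.81×log₁₀(144.9/22.93)
    = 0.081325 × 0.80066 = 0.06511 m

S_c ≈ 65.1 mm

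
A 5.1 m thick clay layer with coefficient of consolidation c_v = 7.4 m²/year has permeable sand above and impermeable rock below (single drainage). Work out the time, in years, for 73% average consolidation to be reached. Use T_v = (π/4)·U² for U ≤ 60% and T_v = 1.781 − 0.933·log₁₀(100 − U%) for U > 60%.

t ≈ 1.57 years

Drainage path length: H_d = H = 5.1 m (single drainage).
U > 60%: T_v = 1.781 − 0.933·log₁₀(100 − 73) = 0.44554.
t = T_v·H_d²/c_v = 0.44554×5.1²/7.4 = 1.566 years.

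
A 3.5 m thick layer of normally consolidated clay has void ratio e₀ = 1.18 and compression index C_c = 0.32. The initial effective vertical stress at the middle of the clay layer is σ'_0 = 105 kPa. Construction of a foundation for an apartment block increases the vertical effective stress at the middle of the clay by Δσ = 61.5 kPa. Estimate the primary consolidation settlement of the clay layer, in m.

S_c ≈ 0.103 m

Final effective stress: σ'_f = σ'_0 + Δσ = 105 + 61.5 = 166.5 kPa.
Normally consolidated clay, so the full stress increment lies on the virgin compression line:
S_c = C_c·H/(1+e₀)·log₁₀(σ'_f/σ'_0) = 0.32×3.5/(1+1.18)×log₁₀(166.5/105)
    = 0.51376 × 0.20022 = 0.1029 m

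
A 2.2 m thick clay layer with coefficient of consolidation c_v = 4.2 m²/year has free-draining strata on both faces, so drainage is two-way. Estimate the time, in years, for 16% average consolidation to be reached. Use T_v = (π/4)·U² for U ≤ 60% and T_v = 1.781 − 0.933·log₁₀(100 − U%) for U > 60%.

t ≈ 0.00579 years

Drainage path length: H_d = H/2 = 1.1 m (double drainage).
U ≤ 60%: T_v = (π/4)·U² = (π/4)×0.16² = 0.020106.
t = T_v·H_d²/c_v = 0.020106×1.1²/4.2 = 0.005792 years.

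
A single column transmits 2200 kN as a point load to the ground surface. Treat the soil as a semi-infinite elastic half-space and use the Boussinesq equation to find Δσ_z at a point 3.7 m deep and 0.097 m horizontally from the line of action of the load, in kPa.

Δσ_z ≈ 76.6 kPa

Boussinesq vertical stress below a point load on an elastic half-space:
Δσ_z = 3P/(2πz²) · [1 + (r/z)²]^(−5/2)
r/z = 0.097/3.7 = 0.026216; [1+(r/z)²]^(−5/2) = 0.99828.
Δσ_z = 3×2200/(2π×3.7²) × 0.99828 = 76.729 × 0.99828 = 76.6 kPa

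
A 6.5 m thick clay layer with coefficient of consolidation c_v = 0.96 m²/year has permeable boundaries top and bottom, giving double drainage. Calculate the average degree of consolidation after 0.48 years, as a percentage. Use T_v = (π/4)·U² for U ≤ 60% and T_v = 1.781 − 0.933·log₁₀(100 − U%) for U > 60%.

U ≈ 23.6 %

Drainage path length: H_d = H/2 = 3.25 m (double drainage).
T_v = c_v·t/H_d² = 0.96×0.48/3.25² = 0.043626.
T_v = 0.043626 corresponds to the U ≤ 60% branch:
U = √(4T_v/π) = 0.2357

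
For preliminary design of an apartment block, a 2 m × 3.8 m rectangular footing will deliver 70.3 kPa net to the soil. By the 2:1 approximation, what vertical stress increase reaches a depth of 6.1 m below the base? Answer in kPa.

Δσ_z ≈ 6.66 kPa

By the 2:1 method the load spreads at 1 horizontal : 2 vertical, so at depth z the loaded area has grown by z in each plan dimension:
Δσ = qBL/((B+z)(L+z)) = 70.3×2×3.8/((2+6.1)(3.8+6.1)) = 6.6627 kPa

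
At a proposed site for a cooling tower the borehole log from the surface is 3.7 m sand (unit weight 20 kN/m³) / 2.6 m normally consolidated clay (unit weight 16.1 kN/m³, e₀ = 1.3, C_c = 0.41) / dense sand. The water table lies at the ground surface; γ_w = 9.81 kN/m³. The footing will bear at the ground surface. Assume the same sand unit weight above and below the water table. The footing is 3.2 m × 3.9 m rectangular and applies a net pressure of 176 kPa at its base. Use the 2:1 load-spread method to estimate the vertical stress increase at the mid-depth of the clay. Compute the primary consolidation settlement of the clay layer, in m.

S_c ≈ 0.102 m

Mid-depth of clay below the ground surface: z = 3.7 + 2.6/2 = 5 m.
Total vertical stress at mid-clay: σ_v = 20×3.7 + 16.1×1.3 = 94.93 kPa.
Pore pressure: u = 9.81×(5 − 0) = 49.05 kPa.
Initial effective stress: σ'_0 = σ_v − u = 94.93 − 49.05 = 45.88 kPa.
Stress increase at mid-clay by the 2:1 spreading method:
Δσ = qBL/((B+z)(L+z)) = 176×3.2×3.9/((3.2+5)(3.9+5)) = 30.097 kPa
Final effective stress: σ'_f = σ'_0 + Δσ = 45.88 + 30.097 = 75.977 kPa.
Normally consolidated clay, so the full stress increment lies on the virgin compression line:
S_c = C_c·H/(1+e₀)·log₁₀(σ'_f/σ'_0) = 0.41×2.6/(1+1.3)×log₁₀(75.977/45.88)
    = 0.46348 × 0.21906 = 0.1015 m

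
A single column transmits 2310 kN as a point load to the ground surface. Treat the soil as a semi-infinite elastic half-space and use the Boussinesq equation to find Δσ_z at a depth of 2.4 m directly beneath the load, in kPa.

Boussinesq vertical stress below a point load on an elastic half-space:
Δσ_z = 3P/(2πz²) · [1 + (r/z)²]^(−5/2)
r/z = 0/2.4 = 0; [1+(r/z)²]^(−5/2) = 1.
Δσ_z = 3×2310/(2π×2.4²) × 1 = 191.48 × 1 = 191.5 kPa

Δσ_z ≈ 191 kPa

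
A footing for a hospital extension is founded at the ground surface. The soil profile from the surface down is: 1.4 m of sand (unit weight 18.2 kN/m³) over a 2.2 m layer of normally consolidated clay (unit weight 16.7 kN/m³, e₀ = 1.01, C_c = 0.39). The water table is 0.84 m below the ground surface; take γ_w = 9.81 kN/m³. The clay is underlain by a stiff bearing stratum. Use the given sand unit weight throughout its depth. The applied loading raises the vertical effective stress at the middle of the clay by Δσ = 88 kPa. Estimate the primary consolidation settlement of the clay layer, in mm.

Mid-depth of clay below the ground surface: z = 1.4 + 2.2/2 = 2.5 m.
Total vertical stress at mid-clay: σ_v = 18.2×1.4 + 16.7×1.1 = 43.85 kPa.
Pore pressure: u = 9.81×(2.5 − 0.84) = 16.285 kPa.
Initial effective stress: σ'_0 = σ_v − u = 43.85 − 16.285 = 27.565 kPa.
Final effective stress: σ'_f = σ'_0 + Δσ = 27.565 + 88 = 115.56 kPa.
Normally consolidated clay, so the full stress increment lies on the virgin compression line:
S_c = C_c·H/(1+e₀)·log₁₀(σ'_f/σ'_0) = 0.39×2.2/(1+1.01)×log₁₀(115.56/27.565)
    = 0.42687 × 0.62245 = 0.2657 m

S_c ≈ 266 mm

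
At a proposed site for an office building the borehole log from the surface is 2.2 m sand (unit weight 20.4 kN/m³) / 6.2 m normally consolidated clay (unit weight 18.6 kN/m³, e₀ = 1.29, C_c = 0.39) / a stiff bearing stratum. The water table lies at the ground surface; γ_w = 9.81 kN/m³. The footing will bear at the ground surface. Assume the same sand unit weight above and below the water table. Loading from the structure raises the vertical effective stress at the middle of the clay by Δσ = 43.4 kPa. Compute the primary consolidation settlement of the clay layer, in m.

S_c ≈ 0.284 m

Mid-depth of clay below the ground surface: z = 2.2 + 6.2/2 = 5.3 m.
Total vertical stress at mid-clay: σ_v = 20.4×2.2 + 18.6×3.1 = 102.54 kPa.
Pore pressure: u = 9.81×(5.3 − 0) = 51.993 kPa.
Initial effective stress: σ'_0 = σ_v − u = 102.54 − 51.993 = 50.547 kPa.
Final effective stress: σ'_f = σ'_0 + Δσ = 50.547 + 43.4 = 93.947 kPa.
Normally consolidated clay, so the full stress increment lies on the virgin compression line:
S_c = C_c·H/(1+e₀)·log₁₀(σ'_f/σ'_0) = 0.39×6.2/(1+1.29)×log₁₀(93.947/50.547)
    = 1.0559 × 0.26919 = 0.2842 m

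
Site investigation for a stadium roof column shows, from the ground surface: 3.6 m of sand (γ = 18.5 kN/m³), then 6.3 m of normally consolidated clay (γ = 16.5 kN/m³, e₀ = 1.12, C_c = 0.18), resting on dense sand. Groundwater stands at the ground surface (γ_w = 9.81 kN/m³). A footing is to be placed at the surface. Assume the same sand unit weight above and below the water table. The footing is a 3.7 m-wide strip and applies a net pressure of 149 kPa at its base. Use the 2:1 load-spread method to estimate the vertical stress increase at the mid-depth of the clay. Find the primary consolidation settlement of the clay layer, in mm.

Mid-depth of clay below the ground surface: z = 3.6 + 6.3/2 = 6.75 m.
Total vertical stress at mid-clay: σ_v = 18.5×3.6 + 16.5×3.15 = 118.58 kPa.
Pore pressure: u = 9.81×(6.75 − 0) = 66.218 kPa.
Initial effective stress: σ'_0 = σ_v − u = 118.58 − 66.218 = 52.362 kPa.
Stress increase at mid-clay by the 2:1 spreading method:
Δσ = qB/(B+z) = 149×3.7/(3.7+6.75) = 52.756 kPa
Final effective stress: σ'_f = σ'_0 + Δσ = 52.362 + 52.756 = 105.12 kPa.
Normally consolidated clay, so the full stress increment lies on the virgin compression line:
S_c = C_c·H/(1+e₀)·log₁₀(σ'_f/σ'_0) = 0.18×6.3/(1+1.12)×log₁₀(105.12/52.362)
    = 0.53491 × 0.30267 = 0.1619 m

S_c ≈ 162 mm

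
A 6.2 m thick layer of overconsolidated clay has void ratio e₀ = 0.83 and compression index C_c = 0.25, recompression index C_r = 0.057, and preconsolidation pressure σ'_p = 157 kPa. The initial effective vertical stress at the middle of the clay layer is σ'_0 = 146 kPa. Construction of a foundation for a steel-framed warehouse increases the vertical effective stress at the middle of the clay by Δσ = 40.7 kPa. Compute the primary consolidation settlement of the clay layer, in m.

Final effective stress: σ'_f = 146 + 40.7 = 186.7 kPa.
σ'_f = 186.7 > σ'_p = 157 kPa, so the stress path crosses the preconsolidation pressure — recompression up to σ'_p, then virgin compression beyond:
S_c = H/(1+e₀)·[C_r·log₁₀(σ'_p/σ'_0) + C_c·log₁₀(σ'_f/σ'_p)]
    = 6.2/1.83 × [0.057×log₁₀(157/146) + 0.25×log₁₀(186.7/157)]
    = 3.388 × [0.0017982 + 0.018811] = 0.06982 m

S_c ≈ 0.0698 m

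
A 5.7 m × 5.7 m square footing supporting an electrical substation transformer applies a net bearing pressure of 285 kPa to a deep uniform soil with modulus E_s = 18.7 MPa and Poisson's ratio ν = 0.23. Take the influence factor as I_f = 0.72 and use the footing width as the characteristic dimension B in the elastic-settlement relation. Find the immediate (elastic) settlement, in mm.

Immediate (elastic) settlement: S_e = q·B·(1−ν²)/E_s · I_f.
E_s = 18.7 MPa = 18700 kPa.
S_e = 285 × 5.7 × (1 − 0.23²) / 18700 × 0.72
    = 285 × 5.7 × 0.9471 / 18700 × 0.72
    = 0.05924 m = 59.24 mm

S_e ≈ 59.2 mm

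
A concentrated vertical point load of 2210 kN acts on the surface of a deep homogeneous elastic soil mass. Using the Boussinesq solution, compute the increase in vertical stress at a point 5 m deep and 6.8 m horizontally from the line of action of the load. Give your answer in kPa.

Boussinesq vertical stress below a point load on an elastic half-space:
Δσ_z = 3P/(2πz²) · [1 + (r/z)²]^(−5/2)
r/z = 6.8/5 = 1.36; [1+(r/z)²]^(−5/2) = 0.072953.
Δσ_z = 3×2210/(2π×5²) × 0.072953 = 42.208 × 0.072953 = 3.079 kPa

Δσ_z ≈ 3.08 kPa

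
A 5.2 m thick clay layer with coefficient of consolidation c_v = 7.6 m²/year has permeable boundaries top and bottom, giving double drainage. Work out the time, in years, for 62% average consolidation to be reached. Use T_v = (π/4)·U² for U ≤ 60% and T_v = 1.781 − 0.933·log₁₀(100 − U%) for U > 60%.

t ≈ 0.273 years

Drainage path length: H_d = H/2 = 2.6 m (double drainage).
U > 60%: T_v = 1.781 − 0.933·log₁₀(100 − 62) = 0.30706.
t = T_v·H_d²/c_v = 0.30706×2.6²/7.6 = 0.2731 years.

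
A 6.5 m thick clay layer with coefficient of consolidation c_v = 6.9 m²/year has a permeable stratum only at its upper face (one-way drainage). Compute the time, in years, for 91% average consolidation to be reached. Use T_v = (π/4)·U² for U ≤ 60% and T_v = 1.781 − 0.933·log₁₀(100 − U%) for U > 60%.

Drainage path length: H_d = H = 6.5 m (single drainage).
U > 60%: T_v = 1.781 − 0.933·log₁₀(100 − 91) = 0.89069.
t = T_v·H_d²/c_v = 0.89069×6.5²/6.9 = 5.454 years.

t ≈ 5.45 years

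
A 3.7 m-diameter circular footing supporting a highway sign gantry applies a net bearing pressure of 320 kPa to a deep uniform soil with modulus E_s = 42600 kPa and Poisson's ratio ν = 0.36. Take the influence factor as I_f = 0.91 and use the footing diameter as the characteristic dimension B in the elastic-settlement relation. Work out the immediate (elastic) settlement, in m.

S_e ≈ 0.022 m

Immediate (elastic) settlement: S_e = q·B·(1−ν²)/E_s · I_f.
S_e = 320 × 3.7 × (1 − 0.36²) / 42600 × 0.91
    = 320 × 3.7 × 0.8704 / 42600 × 0.91
    = 0.02201 m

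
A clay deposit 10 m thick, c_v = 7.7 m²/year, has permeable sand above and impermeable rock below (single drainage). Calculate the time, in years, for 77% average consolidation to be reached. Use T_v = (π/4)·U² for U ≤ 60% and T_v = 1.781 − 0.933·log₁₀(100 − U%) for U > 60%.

Drainage path length: H_d = H = 10 m (single drainage).
U > 60%: T_v = 1.781 − 0.933·log₁₀(100 − 77) = 0.51051.
t = T_v·H_d²/c_v = 0.51051×10²/7.7 = 6.63 years.

t ≈ 6.63 years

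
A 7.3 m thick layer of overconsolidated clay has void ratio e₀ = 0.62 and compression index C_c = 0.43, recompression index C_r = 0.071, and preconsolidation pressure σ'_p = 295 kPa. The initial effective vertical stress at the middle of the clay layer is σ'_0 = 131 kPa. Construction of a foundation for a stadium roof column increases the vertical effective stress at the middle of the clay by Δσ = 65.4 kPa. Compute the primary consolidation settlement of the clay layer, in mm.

Final effective stress: σ'_f = 131 + 65.4 = 196.4 kPa.
σ'_f = 196.4 ≤ σ'_p = 295 kPa, so the clay remains overconsolidated and only the recompression index applies:
S_c = C_r·H/(1+e₀)·log₁₀(σ'_f/σ'_0) = 0.071×7.3/1.62×log₁₀(196.4/131)
    = 0.31994 × 0.17587 = 0.05627 m

S_c ≈ 56.3 mm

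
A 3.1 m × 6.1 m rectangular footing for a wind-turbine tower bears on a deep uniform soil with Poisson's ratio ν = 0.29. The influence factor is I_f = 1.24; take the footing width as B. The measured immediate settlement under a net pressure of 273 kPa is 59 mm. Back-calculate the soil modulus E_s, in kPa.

S_e = q·B·(1−ν²)/E_s · I_f  ⇒  E_s = q·B·(1−ν²)·I_f / S_e.
E_s = 273 × 3.1 × 0.9159 × 1.24 / 0.059 = 16290 kPa

E_s ≈ 16300 kPa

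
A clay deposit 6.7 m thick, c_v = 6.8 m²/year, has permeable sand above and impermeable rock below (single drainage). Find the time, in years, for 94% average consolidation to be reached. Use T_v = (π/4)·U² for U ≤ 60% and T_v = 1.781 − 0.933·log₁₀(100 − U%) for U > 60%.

Drainage path length: H_d = H = 6.7 m (single drainage).
U > 60%: T_v = 1.781 − 0.933·log₁₀(100 − 94) = 1.055.
t = T_v·H_d²/c_v = 1.055×6.7²/6.8 = 6.965 years.

t ≈ 6.96 years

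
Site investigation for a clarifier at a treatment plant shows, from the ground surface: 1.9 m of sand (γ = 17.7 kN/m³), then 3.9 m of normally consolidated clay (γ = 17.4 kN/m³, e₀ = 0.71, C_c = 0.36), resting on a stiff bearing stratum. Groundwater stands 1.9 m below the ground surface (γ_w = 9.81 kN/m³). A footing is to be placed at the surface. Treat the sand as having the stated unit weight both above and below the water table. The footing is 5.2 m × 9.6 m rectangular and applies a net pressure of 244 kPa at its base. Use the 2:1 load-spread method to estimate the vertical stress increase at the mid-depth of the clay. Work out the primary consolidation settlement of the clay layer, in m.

Mid-depth of clay below the ground surface: z = 1.9 + 3.9/2 = 3.85 m.
Total vertical stress at mid-clay: σ_v = 17.7×1.9 + 17.4×1.95 = 67.56 kPa.
Pore pressure: u = 9.81×(3.85 − 1.9) = 19.13 kPa.
Initial effective stress: σ'_0 = σ_v − u = 67.56 − 19.13 = 48.43 kPa.
Stress increase at mid-clay by the 2:1 spreading method:
Δσ = qBL/((B+z)(L+z)) = 244×5.2×9.6/((5.2+3.85)(9.6+3.85)) = 100.07 kPa
Final effective stress: σ'_f = σ'_0 + Δσ = 48.43 + 100.07 = 148.5 kPa.
Normally consolidated clay, so the full stress increment lies on the virgin compression line:
S_c = C_c·H/(1+e₀)·log₁₀(σ'_f/σ'_0) = 0.36×3.9/(1+0.71)×log₁₀(148.5/48.43)
    = 0.82105 × 0.48661 = 0.3995 m

S_c ≈ 0.4 m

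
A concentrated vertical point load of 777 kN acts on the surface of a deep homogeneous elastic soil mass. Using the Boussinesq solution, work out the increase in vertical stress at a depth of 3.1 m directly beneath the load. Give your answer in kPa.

Δσ_z ≈ 38.6 kPa

Boussinesq vertical stress below a point load on an elastic half-space:
Δσ_z = 3P/(2πz²) · [1 + (r/z)²]^(−5/2)
r/z = 0/3.1 = 0; [1+(r/z)²]^(−5/2) = 1.
Δσ_z = 3×777/(2π×3.1²) × 1 = 38.605 × 1 = 38.6 kPa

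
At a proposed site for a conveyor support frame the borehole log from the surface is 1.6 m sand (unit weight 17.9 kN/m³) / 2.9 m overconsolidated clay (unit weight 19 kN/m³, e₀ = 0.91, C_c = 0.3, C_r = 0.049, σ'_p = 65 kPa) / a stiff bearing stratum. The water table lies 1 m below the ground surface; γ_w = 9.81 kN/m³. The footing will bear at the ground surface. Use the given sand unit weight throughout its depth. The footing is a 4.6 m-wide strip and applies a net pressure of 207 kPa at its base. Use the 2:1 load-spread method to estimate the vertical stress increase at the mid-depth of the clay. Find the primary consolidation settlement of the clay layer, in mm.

S_c ≈ 198 mm

Mid-depth of clay below the ground surface: z = 1.6 + 2.9/2 = 3.05 m.
Total vertical stress at mid-clay: σ_v = 17.9×1.6 + 19×1.45 = 56.19 kPa.
Pore pressure: u = 9.81×(3.05 − 1) = 20.11 kPa.
Initial effective stress: σ'_0 = σ_v − u = 56.19 − 20.11 = 36.08 kPa.
Stress increase at mid-clay by the 2:1 spreading method:
Δσ = qB/(B+z) = 207×4.6/(4.6+3.05) = 124.47 kPa
Final effective stress: σ'_f = 36.08 + 124.47 = 160.55 kPa.
σ'_f = 160.55 > σ'_p = 65 kPa, so the stress path crosses the preconsolidation pressure — recompression up to σ'_p, then virgin compression beyond:
S_c = H/(1+e₀)·[C_r·log₁₀(σ'_p/σ'_0) + C_c·log₁₀(σ'_f/σ'_p)]
    = 2.9/1.91 × [0.049×log₁₀(65/36.08) + 0.3×log₁₀(160.55/65)]
    = 1.5183 × [0.012527 + 0.11781] = 0.1979 m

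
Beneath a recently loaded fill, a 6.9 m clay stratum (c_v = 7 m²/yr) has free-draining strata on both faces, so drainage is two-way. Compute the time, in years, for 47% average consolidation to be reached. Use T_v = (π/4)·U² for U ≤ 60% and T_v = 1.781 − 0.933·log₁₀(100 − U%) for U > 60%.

t ≈ 0.295 years

Drainage path length: H_d = H/2 = 3.45 m (double drainage).
U ≤ 60%: T_v = (π/4)·U² = (π/4)×0.47² = 0.17349.
t = T_v·H_d²/c_v = 0.17349×3.45²/7 = 0.295 years.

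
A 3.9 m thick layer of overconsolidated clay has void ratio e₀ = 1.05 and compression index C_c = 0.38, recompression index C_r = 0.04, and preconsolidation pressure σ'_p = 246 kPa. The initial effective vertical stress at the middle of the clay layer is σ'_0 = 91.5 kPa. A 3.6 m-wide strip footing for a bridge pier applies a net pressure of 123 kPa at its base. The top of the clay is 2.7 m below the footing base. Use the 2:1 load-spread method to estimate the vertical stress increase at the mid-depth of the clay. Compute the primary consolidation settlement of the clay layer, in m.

S_c ≈ 0.0153 m

Mid-depth of clay below the footing base: z = 2.7 + 3.9/2 = 4.65 m.
Stress increase at mid-clay by the 2:1 spreading method:
Δσ = qB/(B+z) = 123×3.6/(3.6+4.65) = 53.673 kPa
Final effective stress: σ'_f = 91.5 + 53.673 = 145.17 kPa.
σ'_f = 145.17 ≤ σ'_p = 246 kPa, so the clay remains overconsolidated and only the recompression index applies:
S_c = C_r·H/(1+e₀)·log₁₀(σ'_f/σ'_0) = 0.04×3.9/2.05×log₁₀(145.17/91.5)
    = 0.076096 × 0.20046 = 0.01525 m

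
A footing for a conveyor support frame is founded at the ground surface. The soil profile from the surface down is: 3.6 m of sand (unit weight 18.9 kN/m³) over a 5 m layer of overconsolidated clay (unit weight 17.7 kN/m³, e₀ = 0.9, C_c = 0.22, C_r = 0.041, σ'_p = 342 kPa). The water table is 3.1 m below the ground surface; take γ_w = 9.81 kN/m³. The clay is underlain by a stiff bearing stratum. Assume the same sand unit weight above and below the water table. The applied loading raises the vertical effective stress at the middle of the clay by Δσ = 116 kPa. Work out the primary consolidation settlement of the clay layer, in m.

S_c ≈ 0.041 m

Mid-depth of clay below the ground surface: z = 3.6 + 5/2 = 6.1 m.
Total vertical stress at mid-clay: σ_v = 18.9×3.6 + 17.7×2.5 = 112.29 kPa.
Pore pressure: u = 9.81×(6.1 − 3.1) = 29.43 kPa.
Initial effective stress: σ'_0 = σ_v − u = 112.29 − 29.43 = 82.86 kPa.
Final effective stress: σ'_f = 82.86 + 116 = 198.86 kPa.
σ'_f = 198.86 ≤ σ'_p = 342 kPa, so the clay remains overconsolidated and only the recompression index applies:
S_c = C_r·H/(1+e₀)·log₁₀(σ'_f/σ'_0) = 0.041×5/1.9×log₁₀(198.86/82.86)
    = 0.1079 × 0.3802 = 0.04102 m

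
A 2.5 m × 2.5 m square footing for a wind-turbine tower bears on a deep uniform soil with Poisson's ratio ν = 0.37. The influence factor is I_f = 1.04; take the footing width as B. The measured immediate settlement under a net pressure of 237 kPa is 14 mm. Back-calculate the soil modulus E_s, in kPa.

E_s ≈ 38000 kPa

S_e = q·B·(1−ν²)/E_s · I_f  ⇒  E_s = q·B·(1−ν²)·I_f / S_e.
E_s = 237 × 2.5 × 0.8631 × 1.04 / 0.014 = 37990 kPa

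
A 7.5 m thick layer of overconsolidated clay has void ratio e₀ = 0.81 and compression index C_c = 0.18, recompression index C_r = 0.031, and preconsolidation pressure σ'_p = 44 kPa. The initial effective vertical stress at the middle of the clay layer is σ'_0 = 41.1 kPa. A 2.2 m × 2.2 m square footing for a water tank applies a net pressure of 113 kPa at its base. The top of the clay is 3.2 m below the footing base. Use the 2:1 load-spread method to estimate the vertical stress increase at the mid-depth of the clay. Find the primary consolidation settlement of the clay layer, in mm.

S_c ≈ 29.5 mm

Mid-depth of clay below the footing base: z = 3.2 + 7.5/2 = 6.95 m.
Stress increase at mid-clay by the 2:1 spreading method:
Δσ = qBL/((B+z)(L+z)) = 113×2.2×2.2/((2.2+6.95)(2.2+6.95)) = 6.5325 kPa
Final effective stress: σ'_f = 41.1 + 6.5325 = 47.633 kPa.
σ'_f = 47.633 > σ'_p = 44 kPa, so the stress path crosses the preconsolidation pressure — recompression up to σ'_p, then virgin compression beyond:
S_c = H/(1+e₀)·[C_r·log₁₀(σ'_p/σ'_0) + C_c·log₁₀(σ'_f/σ'_p)]
    = 7.5/1.81 × [0.031×log₁₀(44/41.1) + 0.18×log₁₀(47.633/44)]
    = 4.1436 × [0.00091794 + 0.0062019] = 0.0295 m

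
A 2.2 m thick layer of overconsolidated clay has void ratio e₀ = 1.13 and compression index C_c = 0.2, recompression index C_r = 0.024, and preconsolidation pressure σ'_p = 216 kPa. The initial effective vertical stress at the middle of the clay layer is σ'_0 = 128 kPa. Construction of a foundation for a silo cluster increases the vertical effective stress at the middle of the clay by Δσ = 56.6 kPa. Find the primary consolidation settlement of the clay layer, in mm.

S_c ≈ 3.94 mm

Final effective stress: σ'_f = 128 + 56.6 = 184.6 kPa.
σ'_f = 184.6 ≤ σ'_p = 216 kPa, so the clay remains overconsolidated and only the recompression index applies:
S_c = C_r·H/(1+e₀)·log₁₀(σ'_f/σ'_0) = 0.024×2.2/2.13×log₁₀(184.6/128)
    = 0.02479 × 0.15902 = 0.003942 m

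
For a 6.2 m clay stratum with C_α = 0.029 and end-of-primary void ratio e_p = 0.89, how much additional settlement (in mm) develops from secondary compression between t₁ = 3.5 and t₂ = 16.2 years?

S_s ≈ 63.3 mm

Secondary compression: S_s = C_α·H/(1+e_p)·log₁₀(t₂/t₁)
S_s = 0.029×6.2/(1+0.89)×log₁₀(16.2/3.5)
    = 0.09513 × 0.6654 = 0.06331 m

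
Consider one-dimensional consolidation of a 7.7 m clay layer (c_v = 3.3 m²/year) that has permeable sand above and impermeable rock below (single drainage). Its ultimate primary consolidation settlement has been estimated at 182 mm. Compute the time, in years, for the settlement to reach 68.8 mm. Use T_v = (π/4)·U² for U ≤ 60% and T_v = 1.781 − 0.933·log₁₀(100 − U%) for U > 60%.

Drainage path length: H_d = H = 7.7 m (single drainage).
U = S(t)/S_ult = 68.8/182 = 0.378.
U ≤ 60%: T_v = (π/4)·U² = (π/4)×0.37802² = 0.11223.
t = T_v·H_d²/c_v = 0.11223×7.7²/3.3 = 2.016 years.

t ≈ 2.02 years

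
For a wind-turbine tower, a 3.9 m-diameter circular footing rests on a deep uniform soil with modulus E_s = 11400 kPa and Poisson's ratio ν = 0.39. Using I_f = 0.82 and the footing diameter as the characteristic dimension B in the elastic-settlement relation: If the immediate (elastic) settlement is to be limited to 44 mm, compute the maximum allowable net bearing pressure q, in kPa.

S_e = q·B·(1−ν²)/E_s · I_f  ⇒  q = S_e·E_s / (B·(1−ν²)·I_f).
q = 0.044 × 11400 / (3.9 × 0.8479 × 0.82) = 185 kPa

q ≈ 185 kPa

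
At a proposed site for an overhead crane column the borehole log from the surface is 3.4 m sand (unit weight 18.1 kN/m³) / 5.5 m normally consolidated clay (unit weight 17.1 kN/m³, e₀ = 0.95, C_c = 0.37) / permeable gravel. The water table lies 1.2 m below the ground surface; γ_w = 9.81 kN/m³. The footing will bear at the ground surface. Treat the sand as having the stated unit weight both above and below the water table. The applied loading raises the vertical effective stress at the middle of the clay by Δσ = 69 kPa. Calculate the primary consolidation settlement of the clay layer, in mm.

Mid-depth of clay below the ground surface: z = 3.4 + 5.5/2 = 6.15 m.
Total vertical stress at mid-clay: σ_v = 18.1×3.4 + 17.1×2.75 = 108.57 kPa.
Pore pressure: u = 9.81×(6.15 − 1.2) = 48.56 kPa.
Initial effective stress: σ'_0 = σ_v − u = 108.57 − 48.56 = 60.01 kPa.
Final effective stress: σ'_f = σ'_0 + Δσ = 60.01 + 69 = 129.01 kPa.
Normally consolidated clay, so the full stress increment lies on the virgin compression line:
S_c = C_c·H/(1+e₀)·log₁₀(σ'_f/σ'_0) = 0.37×5.5/(1+0.95)×log₁₀(129.01/60.01)
    = 1.0436 × 0.3324 = 0.3469 m

S_c ≈ 347 mm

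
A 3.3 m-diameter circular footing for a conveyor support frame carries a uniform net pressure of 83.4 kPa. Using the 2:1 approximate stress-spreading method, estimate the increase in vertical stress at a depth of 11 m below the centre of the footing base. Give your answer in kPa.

By the 2:1 method the load spreads at 1 horizontal : 2 vertical, so at depth z the loaded area has grown by z in each plan dimension:
Δσ ≈ qD²/(D+z)² = 83.4×3.3²/(3.3+11)² = 4.4414 kPa

Δσ_z ≈ 4.44 kPa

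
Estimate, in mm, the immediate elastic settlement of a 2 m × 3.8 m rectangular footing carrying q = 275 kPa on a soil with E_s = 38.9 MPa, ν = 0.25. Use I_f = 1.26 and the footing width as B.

Immediate (elastic) settlement: S_e = q·B·(1−ν²)/E_s · I_f.
E_s = 38.9 MPa = 38900 kPa.
S_e = 275 × 2 × (1 − 0.25²) / 38900 × 1.26
    = 275 × 2 × 0.9375 / 38900 × 1.26
    = 0.0167 m = 16.7 mm

S_e ≈ 16.7 mm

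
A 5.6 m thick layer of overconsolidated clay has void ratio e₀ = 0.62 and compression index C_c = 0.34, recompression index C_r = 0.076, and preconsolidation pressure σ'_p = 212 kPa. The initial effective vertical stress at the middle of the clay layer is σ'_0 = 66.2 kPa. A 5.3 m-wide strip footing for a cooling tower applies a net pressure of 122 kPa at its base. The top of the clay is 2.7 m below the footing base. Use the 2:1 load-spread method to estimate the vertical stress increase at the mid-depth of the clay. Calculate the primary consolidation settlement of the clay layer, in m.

Mid-depth of clay below the footing base: z = 2.7 + 5.6/2 = 5.5 m.
Stress increase at mid-clay by the 2:1 spreading method:
Δσ = qB/(B+z) = 122×5.3/(5.3+5.5) = 59.87 kPa
Final effective stress: σ'_f = 66.2 + 59.87 = 126.07 kPa.
σ'_f = 126.07 ≤ σ'_p = 212 kPa, so the clay remains overconsolidated and only the recompression index applies:
S_c = C_r·H/(1+e₀)·log₁₀(σ'_f/σ'_0) = 0.076×5.6/1.62×log₁₀(126.07/66.2)
    = 0.26272 × 0.27975 = 0.0735 m

S_c ≈ 0.0735 m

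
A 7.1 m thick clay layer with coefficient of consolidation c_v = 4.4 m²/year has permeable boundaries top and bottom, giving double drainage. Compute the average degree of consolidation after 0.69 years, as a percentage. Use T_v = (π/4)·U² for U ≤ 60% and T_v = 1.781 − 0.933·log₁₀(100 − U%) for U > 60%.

Drainage path length: H_d = H/2 = 3.55 m (double drainage).
T_v = c_v·t/H_d² = 4.4×0.69/3.55² = 0.2409.
T_v = 0.2409 corresponds to the U ≤ 60% branch:
U = √(4T_v/π) = 0.5538

U ≈ 55.4 %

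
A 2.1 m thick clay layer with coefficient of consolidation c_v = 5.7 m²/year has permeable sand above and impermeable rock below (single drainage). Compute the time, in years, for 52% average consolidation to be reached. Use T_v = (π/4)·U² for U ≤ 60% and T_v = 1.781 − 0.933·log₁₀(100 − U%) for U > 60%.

Drainage path length: H_d = H = 2.1 m (single drainage).
U ≤ 60%: T_v = (π/4)·U² = (π/4)×0.52² = 0.21237.
t = T_v·H_d²/c_v = 0.21237×2.1²/5.7 = 0.1643 years.

t ≈ 0.164 years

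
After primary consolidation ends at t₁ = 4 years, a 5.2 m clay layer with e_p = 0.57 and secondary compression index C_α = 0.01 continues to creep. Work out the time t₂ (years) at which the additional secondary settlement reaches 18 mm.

t₂ ≈ 14 years

S_s = C_α·H/(1+e_p)·log₁₀(t₂/t₁) ⇒ log₁₀(t₂/t₁) = S_s·(1+e_p)/(C_α·H).
log₁₀(t₂/t₁) = 0.018 × (1+0.57) / (0.01×5.2) = 0.5435
t₂ = t₁ × 10^0.5435 = 4 × 3.495 = 13.98 years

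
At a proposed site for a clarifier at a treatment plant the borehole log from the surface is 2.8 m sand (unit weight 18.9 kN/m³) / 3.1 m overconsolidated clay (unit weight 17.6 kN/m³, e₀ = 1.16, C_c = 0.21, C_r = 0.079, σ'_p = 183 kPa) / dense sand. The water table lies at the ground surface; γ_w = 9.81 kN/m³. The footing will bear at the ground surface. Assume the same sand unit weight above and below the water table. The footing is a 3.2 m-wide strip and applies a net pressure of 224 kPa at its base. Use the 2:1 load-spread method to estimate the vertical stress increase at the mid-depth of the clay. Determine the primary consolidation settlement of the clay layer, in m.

S_c ≈ 0.0621 m

Mid-depth of clay below the ground surface: z = 2.8 + 3.1/2 = 4.35 m.
Total vertical stress at mid-clay: σ_v = 18.9×2.8 + 17.6×1.55 = 80.2 kPa.
Pore pressure: u = 9.81×(4.35 − 0) = 42.673 kPa.
Initial effective stress: σ'_0 = σ_v − u = 80.2 − 42.673 = 37.527 kPa.
Stress increase at mid-clay by the 2:1 spreading method:
Δσ = qB/(B+z) = 224×3.2/(3.2+4.35) = 94.94 kPa
Final effective stress: σ'_f = 37.527 + 94.94 = 132.47 kPa.
σ'_f = 132.47 ≤ σ'_p = 183 kPa, so the clay remains overconsolidated and only the recompression index applies:
S_c = C_r·H/(1+e₀)·log₁₀(σ'_f/σ'_0) = 0.079×3.1/2.16×log₁₀(132.47/37.527)
    = 0.11338 × 0.54777 = 0.06211 m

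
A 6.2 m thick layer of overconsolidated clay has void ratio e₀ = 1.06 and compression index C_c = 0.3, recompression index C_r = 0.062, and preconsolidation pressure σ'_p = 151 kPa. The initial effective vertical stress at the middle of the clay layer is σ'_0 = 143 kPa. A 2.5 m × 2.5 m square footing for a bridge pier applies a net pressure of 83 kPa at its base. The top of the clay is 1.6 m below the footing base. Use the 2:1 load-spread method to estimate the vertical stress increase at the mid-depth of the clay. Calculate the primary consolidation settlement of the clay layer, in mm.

S_c ≈ 9.6 mm

Mid-depth of clay below the footing base: z = 1.6 + 6.2/2 = 4.7 m.
Stress increase at mid-clay by the 2:1 spreading method:
Δσ = qBL/((B+z)(L+z)) = 83×2.5×2.5/((2.5+4.7)(2.5+4.7)) = 10.007 kPa
Final effective stress: σ'_f = 143 + 10.007 = 153.01 kPa.
σ'_f = 153.01 > σ'_p = 151 kPa, so the stress path crosses the preconsolidation pressure — recompression up to σ'_p, then virgin compression beyond:
S_c = H/(1+e₀)·[C_r·log₁₀(σ'_p/σ'_0) + C_c·log₁₀(σ'_f/σ'_p)]
    = 6.2/2.06 × [0.062×log₁₀(151/143) + 0.3×log₁₀(153.01/151)]
    = 3.0097 × [0.0014657 + 0.0017229] = 0.009597 m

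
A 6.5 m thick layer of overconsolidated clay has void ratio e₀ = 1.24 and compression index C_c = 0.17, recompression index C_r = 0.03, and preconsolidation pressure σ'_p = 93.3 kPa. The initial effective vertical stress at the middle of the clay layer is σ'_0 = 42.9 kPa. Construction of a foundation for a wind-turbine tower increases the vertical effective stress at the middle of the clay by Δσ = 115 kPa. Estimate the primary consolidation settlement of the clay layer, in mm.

S_c ≈ 142 mm

Final effective stress: σ'_f = 42.9 + 115 = 157.9 kPa.
σ'_f = 157.9 > σ'_p = 93.3 kPa, so the stress path crosses the preconsolidation pressure — recompression up to σ'_p, then virgin compression beyond:
S_c = H/(1+e₀)·[C_r·log₁₀(σ'_p/σ'_0) + C_c·log₁₀(σ'_f/σ'_p)]
    = 6.5/2.24 × [0.03×log₁₀(93.3/42.9) + 0.17×log₁₀(157.9/93.3)]
    = 2.9018 × [0.010123 + 0.038845] = 0.1421 m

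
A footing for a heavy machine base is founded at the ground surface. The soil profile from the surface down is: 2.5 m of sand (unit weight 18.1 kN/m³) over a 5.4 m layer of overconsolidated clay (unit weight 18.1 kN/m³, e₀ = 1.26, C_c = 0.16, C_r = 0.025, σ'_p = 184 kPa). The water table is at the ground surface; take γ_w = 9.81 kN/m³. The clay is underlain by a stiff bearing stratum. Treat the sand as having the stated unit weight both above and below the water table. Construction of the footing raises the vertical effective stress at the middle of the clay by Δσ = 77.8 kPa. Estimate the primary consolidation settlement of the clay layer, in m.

S_c ≈ 0.0268 m

Mid-depth of clay below the ground surface: z = 2.5 + 5.4/2 = 5.2 m.
Total vertical stress at mid-clay: σ_v = 18.1×2.5 + 18.1×2.7 = 94.12 kPa.
Pore pressure: u = 9.81×(5.2 − 0) = 51.012 kPa.
Initial effective stress: σ'_0 = σ_v − u = 94.12 − 51.012 = 43.108 kPa.
Final effective stress: σ'_f = 43.108 + 77.8 = 120.91 kPa.
σ'_f = 120.91 ≤ σ'_p = 184 kPa, so the clay remains overconsolidated and only the recompression index applies:
S_c = C_r·H/(1+e₀)·log₁₀(σ'_f/σ'_0) = 0.025×5.4/2.26×log₁₀(120.91/43.108)
    = 0.059735 × 0.4479 = 0.02676 m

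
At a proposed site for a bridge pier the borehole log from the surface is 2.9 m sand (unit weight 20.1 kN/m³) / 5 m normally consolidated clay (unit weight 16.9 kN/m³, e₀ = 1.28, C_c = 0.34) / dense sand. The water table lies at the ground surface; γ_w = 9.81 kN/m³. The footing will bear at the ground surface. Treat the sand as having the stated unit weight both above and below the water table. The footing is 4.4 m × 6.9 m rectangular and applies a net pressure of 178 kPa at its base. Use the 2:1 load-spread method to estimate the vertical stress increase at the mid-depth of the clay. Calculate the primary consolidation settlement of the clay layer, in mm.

Mid-depth of clay below the ground surface: z = 2.9 + 5/2 = 5.4 m.
Total vertical stress at mid-clay: σ_v = 20.1×2.9 + 16.9×2.5 = 100.54 kPa.
Pore pressure: u = 9.81×(5.4 − 0) = 52.974 kPa.
Initial effective stress: σ'_0 = σ_v − u = 100.54 − 52.974 = 47.566 kPa.
Stress increase at mid-clay by the 2:1 spreading method:
Δσ = qBL/((B+z)(L+z)) = 178×4.4×6.9/((4.4+5.4)(6.9+5.4)) = 44.832 kPa
Final effective stress: σ'_f = σ'_0 + Δσ = 47.566 + 44.832 = 92.398 kPa.
Normally consolidated clay, so the full stress increment lies on the virgin compression line:
S_c = C_c·H/(1+e₀)·log₁₀(σ'_f/σ'_0) = 0.34×5/(1+1.28)×log₁₀(92.398/47.566)
    = 0.74561 × 0.28837 = 0.215 m

S_c ≈ 215 mm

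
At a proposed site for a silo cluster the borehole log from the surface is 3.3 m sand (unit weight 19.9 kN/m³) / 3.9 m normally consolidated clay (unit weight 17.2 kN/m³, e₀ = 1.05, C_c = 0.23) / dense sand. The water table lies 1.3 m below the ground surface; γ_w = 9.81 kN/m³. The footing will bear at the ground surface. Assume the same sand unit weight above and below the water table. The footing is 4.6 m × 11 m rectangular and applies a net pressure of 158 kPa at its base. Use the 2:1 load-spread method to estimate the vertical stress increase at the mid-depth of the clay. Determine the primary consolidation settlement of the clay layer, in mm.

Mid-depth of clay below the ground surface: z = 3.3 + 3.9/2 = 5.25 m.
Total vertical stress at mid-clay: σ_v = 19.9×3.3 + 17.2×1.95 = 99.21 kPa.
Pore pressure: u = 9.81×(5.25 − 1.3) = 38.75 kPa.
Initial effective stress: σ'_0 = σ_v − u = 99.21 − 38.75 = 60.46 kPa.
Stress increase at mid-clay by the 2:1 spreading method:
Δσ = qBL/((B+z)(L+z)) = 158×4.6×11/((4.6+5.25)(11+5.25)) = 49.948 kPa
Final effective stress: σ'_f = σ'_0 + Δσ = 60.46 + 49.948 = 110.41 kPa.
Normally consolidated clay, so the full stress increment lies on the virgin compression line:
S_c = C_c·H/(1+e₀)·log₁₀(σ'_f/σ'_0) = 0.23×3.9/(1+1.05)×log₁₀(110.41/60.46)
    = 0.43756 × 0.26154 = 0.1144 m

S_c ≈ 114 mm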